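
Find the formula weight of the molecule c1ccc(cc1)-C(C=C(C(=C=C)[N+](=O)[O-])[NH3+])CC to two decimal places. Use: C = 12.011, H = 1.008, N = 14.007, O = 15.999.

245.30

Molecular formula: C14H17N2O2+.
M = 14×12.011 + 17×1.008 + 2×14.007 + 2×15.999 = 245.30 g/mol.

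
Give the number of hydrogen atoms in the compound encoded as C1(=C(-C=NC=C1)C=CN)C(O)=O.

Hydrogens are implicit in SMILES; fill each atom to its normal valence:
  3 × C (aromatic): 1 H each → 3
  2 × C: 1 H each → 2
  2 × C (aromatic): no H
  1 × C: no H
  1 × N: 2 H
  1 × N (aromatic): no H
  1 × O: 1 H
  1 × O: no H
  Total hydrogens = 8.

8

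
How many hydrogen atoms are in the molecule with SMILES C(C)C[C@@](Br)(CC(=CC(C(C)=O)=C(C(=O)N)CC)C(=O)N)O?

Hydrogens are implicit in SMILES; fill each atom to its normal valence:
  7 × C: no H
  4 × C: 2 H each → 8
  3 × C: 3 H each → 9
  3 × O: no H
  2 × N: 2 H each → 4
  1 × Br: no H
  1 × C: 1 H
  1 × O: 1 H
  Total hydrogens = 23.

23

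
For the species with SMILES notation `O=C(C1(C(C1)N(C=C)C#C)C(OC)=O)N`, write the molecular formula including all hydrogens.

Heavy atoms from the SMILES: 10 C, 2 N, 3 O.
Implicit hydrogens by atom environment:
  4 × C: no H
  3 × C: 1 H each → 3
  3 × O: no H
  2 × C: 2 H each → 4
  1 × C: 3 H
  1 × N: 2 H
  1 × N: no H
  Total hydrogens = 12.
Molecular formula: C10H12N2O3

C10H12N2O3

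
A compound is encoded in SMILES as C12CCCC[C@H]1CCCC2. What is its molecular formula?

Heavy atoms from the SMILES: 10 C.
Implicit hydrogens by atom environment:
  8 × C: 2 H each → 16
  2 × C: 1 H each → 2
  Total hydrogens = 18.
Molecular formula: C10H18

C10H18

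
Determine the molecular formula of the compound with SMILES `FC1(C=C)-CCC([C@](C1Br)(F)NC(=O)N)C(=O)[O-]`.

C10H12BrF2N2O3-

Heavy atoms from the SMILES: 1 Br, 10 C, 2 F, 2 N, 3 O.
Implicit hydrogens by atom environment:
  4 × C: no H
  3 × C: 2 H each → 6
  3 × C: 1 H each → 3
  2 × F: no H
  2 × O: no H
  1 × Br: no H
  1 × N: 2 H
  1 × N: 1 H
  1 × O (charge -1): no H
  Total hydrogens = 12.
Net charge -1.
Molecular formula: C10H12BrF2N2O3-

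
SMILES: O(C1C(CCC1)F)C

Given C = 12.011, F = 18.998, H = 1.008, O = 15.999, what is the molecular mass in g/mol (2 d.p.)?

Molecular formula: C6H11FO.
M = 6×12.011 + 1×18.998 + 11×1.008 + 1×15.999 = 118.15 g/mol.

118.15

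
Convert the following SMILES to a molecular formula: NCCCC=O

C4H9NO

Heavy atoms from the SMILES: 4 C, 1 N, 1 O.
Implicit hydrogens by atom environment:
  3 × C: 2 H each → 6
  1 × C: 1 H
  1 × N: 2 H
  1 × O: no H
  Total hydrogens = 9.
Molecular formula: C4H9NO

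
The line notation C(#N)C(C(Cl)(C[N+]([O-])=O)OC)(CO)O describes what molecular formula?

Heavy atoms from the SMILES: 6 C, 1 Cl, 2 N, 5 O.
Implicit hydrogens by atom environment:
  3 × C: no H
  2 × C: 2 H each → 4
  2 × O: 1 H each → 2
  2 × O: no H
  1 × C: 3 H
  1 × Cl: no H
  1 × N: no H
  1 × N (charge +1): no H
  1 × O (charge -1): no H
  Total hydrogens = 9.
Molecular formula: C6H9ClN2O5

C6H9ClN2O5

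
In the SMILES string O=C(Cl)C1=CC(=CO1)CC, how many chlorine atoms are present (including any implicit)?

The symbol for chlorine appears 1 time in the SMILES.

1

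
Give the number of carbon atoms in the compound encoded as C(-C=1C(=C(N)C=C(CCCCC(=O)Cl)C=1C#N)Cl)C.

The symbol for carbon appears 14 times in the SMILES. (Cl is a single chlorine, not C + l.)

14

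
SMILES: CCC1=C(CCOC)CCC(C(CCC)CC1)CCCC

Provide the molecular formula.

C20H38O

Heavy atoms from the SMILES: 20 C, 1 O.
Implicit hydrogens by atom environment:
  12 × C: 2 H each → 24
  4 × C: 3 H each → 12
  2 × C: 1 H each → 2
  2 × C: no H
  1 × O: no H
  Total hydrogens = 38.
Molecular formula: C20H38O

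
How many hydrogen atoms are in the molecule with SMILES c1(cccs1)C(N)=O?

5

Hydrogens are implicit in SMILES; fill each atom to its normal valence:
  3 × C (aromatic): 1 H each → 3
  1 × C (aromatic): no H
  1 × C: no H
  1 × N: 2 H
  1 × O: no H
  1 × S (aromatic): no H
  Total hydrogens = 5.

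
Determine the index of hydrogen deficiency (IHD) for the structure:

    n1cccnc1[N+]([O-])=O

Molecular formula from the SMILES: C4H3N3O2.
DoU = (2C + 2 + N − H − X)/2 = (2·4 + 2 + 3 − 3 − 0)/2 = 10/2 = 5.
(Structurally: 1 ring(s) + 4 π bond(s) = 5.)

5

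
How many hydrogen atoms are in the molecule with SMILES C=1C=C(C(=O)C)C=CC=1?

8

Hydrogens are implicit in SMILES; fill each atom to its normal valence:
  5 × C (aromatic): 1 H each → 5
  1 × C: 3 H
  1 × C (aromatic): no H
  1 × C: no H
  1 × O: no H
  Total hydrogens = 8.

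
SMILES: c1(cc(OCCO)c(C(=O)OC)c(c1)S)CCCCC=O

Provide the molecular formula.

C15H20O5S

Heavy atoms from the SMILES: 15 C, 5 O, 1 S.
Implicit hydrogens by atom environment:
  6 × C: 2 H each → 12
  4 × C (aromatic): no H
  4 × O: no H
  2 × C (aromatic): 1 H each → 2
  1 × C: 3 H
  1 × C: 1 H
  1 × C: no H
  1 × O: 1 H
  1 × S: 1 H
  Total hydrogens = 20.
Molecular formula: C15H20O5S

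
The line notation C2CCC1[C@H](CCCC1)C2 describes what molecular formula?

C10H18

Heavy atoms from the SMILES: 10 C.
Implicit hydrogens by atom environment:
  8 × C: 2 H each → 16
  2 × C: 1 H each → 2
  Total hydrogens = 18.
Molecular formula: C10H18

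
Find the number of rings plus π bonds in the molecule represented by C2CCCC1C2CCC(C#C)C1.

Molecular formula from the SMILES: C12H18.
DoU = (2C + 2 + N − H − X)/2 = (2·12 + 2 + 0 − 18 − 0)/2 = 8/2 = 4.
(Structurally: 2 ring(s) + 2 π bond(s) = 4.)

4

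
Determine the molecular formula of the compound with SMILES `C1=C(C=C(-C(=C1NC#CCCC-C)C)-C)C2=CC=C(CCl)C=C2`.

Heavy atoms from the SMILES: 21 C, 1 Cl, 1 N.
Implicit hydrogens by atom environment:
  6 × C (aromatic): 1 H each → 6
  6 × C (aromatic): no H
  4 × C: 2 H each → 8
  3 × C: 3 H each → 9
  2 × C: no H
  1 × Cl: no H
  1 × N: 1 H
  Total hydrogens = 24.
Molecular formula: C21H24ClN

C21H24ClN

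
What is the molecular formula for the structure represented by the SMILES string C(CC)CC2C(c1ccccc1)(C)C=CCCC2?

C18H26

Heavy atoms from the SMILES: 18 C.
Implicit hydrogens by atom environment:
  6 × C: 2 H each → 12
  5 × C (aromatic): 1 H each → 5
  3 × C: 1 H each → 3
  2 × C: 3 H each → 6
  1 × C: no H
  1 × C (aromatic): no H
  Total hydrogens = 26.
Molecular formula: C18H26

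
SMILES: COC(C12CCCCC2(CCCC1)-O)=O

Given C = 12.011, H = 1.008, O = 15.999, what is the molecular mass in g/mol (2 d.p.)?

Molecular formula: C12H20O3.
M = 12×12.011 + 20×1.008 + 3×15.999 = 212.29 g/mol.

212.29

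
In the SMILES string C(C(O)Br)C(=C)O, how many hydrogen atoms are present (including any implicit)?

7

Hydrogens are implicit in SMILES; fill each atom to its normal valence:
  2 × C: 2 H each → 4
  2 × O: 1 H each → 2
  1 × Br: no H
  1 × C: 1 H
  1 × C: no H
  Total hydrogens = 7.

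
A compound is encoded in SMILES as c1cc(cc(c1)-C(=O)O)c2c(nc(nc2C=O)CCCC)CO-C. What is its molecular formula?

C18H20N2O4

Heavy atoms from the SMILES: 18 C, 2 N, 4 O.
Implicit hydrogens by atom environment:
  6 × C (aromatic): no H
  4 × C: 2 H each → 8
  4 × C (aromatic): 1 H each → 4
  3 × O: no H
  2 × C: 3 H each → 6
  2 × N (aromatic): no H
  1 × C: 1 H
  1 × C: no H
  1 × O: 1 H
  Total hydrogens = 20.
Molecular formula: C18H20N2O4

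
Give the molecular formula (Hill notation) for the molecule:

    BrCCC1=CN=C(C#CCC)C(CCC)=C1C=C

Heavy atoms from the SMILES: 1 Br, 16 C, 1 N.
Implicit hydrogens by atom environment:
  6 × C: 2 H each → 12
  4 × C (aromatic): no H
  2 × C: 3 H each → 6
  2 × C: no H
  1 × Br: no H
  1 × C (aromatic): 1 H
  1 × C: 1 H
  1 × N (aromatic): no H
  Total hydrogens = 20.
Molecular formula: C16H20BrN

C16H20BrN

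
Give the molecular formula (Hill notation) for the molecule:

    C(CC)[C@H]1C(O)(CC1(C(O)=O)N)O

C8H15NO4

Heavy atoms from the SMILES: 8 C, 1 N, 4 O.
Implicit hydrogens by atom environment:
  3 × C: 2 H each → 6
  3 × C: no H
  3 × O: 1 H each → 3
  1 × C: 3 H
  1 × C: 1 H
  1 × N: 2 H
  1 × O: no H
  Total hydrogens = 15.
Molecular formula: C8H15NO4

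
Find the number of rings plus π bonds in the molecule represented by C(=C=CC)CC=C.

Molecular formula from the SMILES: C7H10.
DoU = (2C + 2 + N − H − X)/2 = (2·7 + 2 + 0 − 10 − 0)/2 = 6/2 = 3.
(Structurally: 0 ring(s) + 3 π bond(s) = 3.)

3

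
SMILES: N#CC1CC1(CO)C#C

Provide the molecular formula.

Heavy atoms from the SMILES: 7 C, 1 N, 1 O.
Implicit hydrogens by atom environment:
  3 × C: no H
  2 × C: 2 H each → 4
  2 × C: 1 H each → 2
  1 × N: no H
  1 × O: 1 H
  Total hydrogens = 7.
Molecular formula: C7H7NO

C7H7NO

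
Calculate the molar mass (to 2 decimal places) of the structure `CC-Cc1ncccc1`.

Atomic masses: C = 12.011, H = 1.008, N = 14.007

121.18

Molecular formula: C8H11N.
M = 8×12.011 + 11×1.008 + 1×14.007 = 121.18 g/mol.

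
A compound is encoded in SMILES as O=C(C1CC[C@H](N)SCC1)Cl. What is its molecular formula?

C7H12ClNOS

Heavy atoms from the SMILES: 7 C, 1 Cl, 1 N, 1 O, 1 S.
Implicit hydrogens by atom environment:
  4 × C: 2 H each → 8
  2 × C: 1 H each → 2
  1 × C: no H
  1 × Cl: no H
  1 × N: 2 H
  1 × O: no H
  1 × S: no H
  Total hydrogens = 12.
Molecular formula: C7H12ClNOS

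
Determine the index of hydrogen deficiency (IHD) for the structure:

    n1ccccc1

Molecular formula from the SMILES: C5H5N.
DoU = (2C + 2 + N − H − X)/2 = (2·5 + 2 + 1 − 5 − 0)/2 = 8/2 = 4.
(Structurally: 1 ring(s) + 3 π bond(s) = 4.)

4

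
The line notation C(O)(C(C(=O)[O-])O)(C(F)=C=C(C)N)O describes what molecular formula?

C7H9FNO5-

Heavy atoms from the SMILES: 7 C, 1 F, 1 N, 5 O.
Implicit hydrogens by atom environment:
  5 × C: no H
  3 × O: 1 H each → 3
  1 × C: 3 H
  1 × C: 1 H
  1 × F: no H
  1 × N: 2 H
  1 × O: no H
  1 × O (charge -1): no H
  Total hydrogens = 9.
Net charge -1.
Molecular formula: C7H9FNO5-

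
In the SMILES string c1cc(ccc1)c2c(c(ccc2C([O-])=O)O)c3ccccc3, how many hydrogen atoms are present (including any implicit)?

13

Hydrogens are implicit in SMILES; fill each atom to its normal valence:
  12 × C (aromatic): 1 H each → 12
  6 × C (aromatic): no H
  1 × C: no H
  1 × O: 1 H
  1 × O: no H
  1 × O (charge -1): no H
  Total hydrogens = 13.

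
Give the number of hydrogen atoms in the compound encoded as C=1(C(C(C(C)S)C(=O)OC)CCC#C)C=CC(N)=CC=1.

Hydrogens are implicit in SMILES; fill each atom to its normal valence:
  4 × C: 1 H each → 4
  4 × C (aromatic): 1 H each → 4
  2 × C: 3 H each → 6
  2 × C: 2 H each → 4
  2 × C (aromatic): no H
  2 × C: no H
  2 × O: no H
  1 × N: 2 H
  1 × S: 1 H
  Total hydrogens = 21.

21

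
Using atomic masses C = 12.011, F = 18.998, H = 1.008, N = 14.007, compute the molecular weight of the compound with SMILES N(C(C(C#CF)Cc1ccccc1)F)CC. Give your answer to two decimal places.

Molecular formula: C13H15F2N.
M = 13×12.011 + 2×18.998 + 15×1.008 + 1×14.007 = 223.27 g/mol.

223.27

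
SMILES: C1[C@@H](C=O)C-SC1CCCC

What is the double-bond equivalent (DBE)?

2

Molecular formula from the SMILES: C9H16OS.
DoU = (2C + 2 + N − H − X)/2 = (2·9 + 2 + 0 − 16 − 0)/2 = 4/2 = 2.
(Structurally: 1 ring(s) + 1 π bond(s) = 2.)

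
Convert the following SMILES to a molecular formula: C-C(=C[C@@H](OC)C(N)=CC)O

Heavy atoms from the SMILES: 8 C, 1 N, 2 O.
Implicit hydrogens by atom environment:
  3 × C: 3 H each → 9
  3 × C: 1 H each → 3
  2 × C: no H
  1 × N: 2 H
  1 × O: 1 H
  1 × O: no H
  Total hydrogens = 15.
Molecular formula: C8H15NO2

C8H15NO2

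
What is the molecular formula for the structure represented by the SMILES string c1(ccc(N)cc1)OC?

Heavy atoms from the SMILES: 7 C, 1 N, 1 O.
Implicit hydrogens by atom environment:
  4 × C (aromatic): 1 H each → 4
  2 × C (aromatic): no H
  1 × C: 3 H
  1 × N: 2 H
  1 × O: no H
  Total hydrogens = 9.
Molecular formula: C7H9NO

C7H9NO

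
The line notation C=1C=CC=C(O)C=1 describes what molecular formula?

C6H6O

Heavy atoms from the SMILES: 6 C, 1 O.
Implicit hydrogens by atom environment:
  5 × C (aromatic): 1 H each → 5
  1 × C (aromatic): no H
  1 × O: 1 H
  Total hydrogens = 6.
Molecular formula: C6H6O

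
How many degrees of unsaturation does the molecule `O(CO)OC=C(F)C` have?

Molecular formula from the SMILES: C4H7FO3.
DoU = (2C + 2 + N − H − X)/2 = (2·4 + 2 + 0 − 7 − 1)/2 = 2/2 = 1.
(Structurally: 0 ring(s) + 1 π bond(s) = 1.)

1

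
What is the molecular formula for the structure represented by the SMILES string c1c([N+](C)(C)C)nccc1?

C8H13N2+

Heavy atoms from the SMILES: 8 C, 2 N.
Implicit hydrogens by atom environment:
  4 × C (aromatic): 1 H each → 4
  3 × C: 3 H each → 9
  1 × C (aromatic): no H
  1 × N (aromatic): no H
  1 × N (charge +1): no H
  Total hydrogens = 13.
Net charge +1.
Molecular formula: C8H13N2+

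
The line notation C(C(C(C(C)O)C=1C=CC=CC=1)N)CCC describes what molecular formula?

C14H23NO

Heavy atoms from the SMILES: 14 C, 1 N, 1 O.
Implicit hydrogens by atom environment:
  5 × C (aromatic): 1 H each → 5
  3 × C: 2 H each → 6
  3 × C: 1 H each → 3
  2 × C: 3 H each → 6
  1 × C (aromatic): no H
  1 × N: 2 H
  1 × O: 1 H
  Total hydrogens = 23.
Molecular formula: C14H23NO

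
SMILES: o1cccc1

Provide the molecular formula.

C4H4O

Heavy atoms from the SMILES: 4 C, 1 O.
Implicit hydrogens by atom environment:
  4 × C (aromatic): 1 H each → 4
  1 × O (aromatic): no H
  Total hydrogens = 4.
Molecular formula: C4H4O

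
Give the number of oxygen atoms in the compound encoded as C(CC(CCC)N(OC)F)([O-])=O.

The symbol for oxygen appears 3 times in the SMILES.

3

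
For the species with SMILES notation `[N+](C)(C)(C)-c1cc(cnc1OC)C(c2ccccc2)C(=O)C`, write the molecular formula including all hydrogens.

C18H23N2O2+

Heavy atoms from the SMILES: 18 C, 2 N, 2 O.
Implicit hydrogens by atom environment:
  7 × C (aromatic): 1 H each → 7
  5 × C: 3 H each → 15
  4 × C (aromatic): no H
  2 × O: no H
  1 × C: 1 H
  1 × C: no H
  1 × N (aromatic): no H
  1 × N (charge +1): no H
  Total hydrogens = 23.
Net charge +1.
Molecular formula: C18H23N2O2+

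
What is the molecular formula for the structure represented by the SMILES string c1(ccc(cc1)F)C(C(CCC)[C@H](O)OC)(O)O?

Heavy atoms from the SMILES: 13 C, 1 F, 4 O.
Implicit hydrogens by atom environment:
  4 × C (aromatic): 1 H each → 4
  3 × O: 1 H each → 3
  2 × C: 3 H each → 6
  2 × C: 2 H each → 4
  2 × C: 1 H each → 2
  2 × C (aromatic): no H
  1 × C: no H
  1 × F: no H
  1 × O: no H
  Total hydrogens = 19.
Molecular formula: C13H19FO4

C13H19FO4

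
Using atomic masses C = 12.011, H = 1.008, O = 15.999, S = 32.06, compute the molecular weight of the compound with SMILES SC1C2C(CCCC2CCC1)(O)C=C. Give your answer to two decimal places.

Molecular formula: C12H20OS.
M = 12×12.011 + 20×1.008 + 1×15.999 + 1×32.06 = 212.35 g/mol.

212.35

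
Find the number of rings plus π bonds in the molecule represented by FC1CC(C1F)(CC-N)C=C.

Molecular formula from the SMILES: C8H13F2N.
DoU = (2C + 2 + N − H − X)/2 = (2·8 + 2 + 1 − 13 − 2)/2 = 4/2 = 2.
(Structurally: 1 ring(s) + 1 π bond(s) = 2.)

2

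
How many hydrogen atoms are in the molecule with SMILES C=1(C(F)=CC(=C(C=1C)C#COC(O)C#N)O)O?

8

Hydrogens are implicit in SMILES; fill each atom to its normal valence:
  5 × C (aromatic): no H
  3 × C: no H
  3 × O: 1 H each → 3
  1 × C: 3 H
  1 × C (aromatic): 1 H
  1 × C: 1 H
  1 × F: no H
  1 × N: no H
  1 × O: no H
  Total hydrogens = 8.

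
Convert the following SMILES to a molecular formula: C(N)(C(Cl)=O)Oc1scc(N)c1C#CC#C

Heavy atoms from the SMILES: 10 C, 1 Cl, 2 N, 2 O, 1 S.
Implicit hydrogens by atom environment:
  4 × C: no H
  3 × C (aromatic): no H
  2 × C: 1 H each → 2
  2 × N: 2 H each → 4
  2 × O: no H
  1 × C (aromatic): 1 H
  1 × Cl: no H
  1 × S (aromatic): no H
  Total hydrogens = 7.
Molecular formula: C10H7ClN2O2S

C10H7ClN2O2S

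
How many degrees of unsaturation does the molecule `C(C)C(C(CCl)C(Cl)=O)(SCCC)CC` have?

1

Molecular formula from the SMILES: C11H20Cl2OS.
DoU = (2C + 2 + N − H − X)/2 = (2·11 + 2 + 0 − 20 − 2)/2 = 2/2 = 1.
(Structurally: 0 ring(s) + 1 π bond(s) = 1.)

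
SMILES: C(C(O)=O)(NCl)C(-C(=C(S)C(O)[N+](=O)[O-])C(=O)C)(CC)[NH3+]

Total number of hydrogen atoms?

17

Hydrogens are implicit in SMILES; fill each atom to its normal valence:
  5 × C: no H
  3 × O: no H
  2 × C: 3 H each → 6
  2 × C: 1 H each → 2
  2 × O: 1 H each → 2
  1 × C: 2 H
  1 × Cl: no H
  1 × N (charge +1): 3 H
  1 × N: 1 H
  1 × N (charge +1): no H
  1 × O (charge -1): no H
  1 × S: 1 H
  Total hydrogens = 17.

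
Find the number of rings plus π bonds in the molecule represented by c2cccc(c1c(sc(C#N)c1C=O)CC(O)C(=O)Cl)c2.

Molecular formula from the SMILES: C15H10ClNO3S.
DoU = (2C + 2 + N − H − X)/2 = (2·15 + 2 + 1 − 10 − 1)/2 = 22/2 = 11.
(Structurally: 2 ring(s) + 9 π bond(s) = 11.)

11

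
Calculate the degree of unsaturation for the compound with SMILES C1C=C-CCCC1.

2

Molecular formula from the SMILES: C7H12.
DoU = (2C + 2 + N − H − X)/2 = (2·7 + 2 + 0 − 12 − 0)/2 = 4/2 = 2.
(Structurally: 1 ring(s) + 1 π bond(s) = 2.)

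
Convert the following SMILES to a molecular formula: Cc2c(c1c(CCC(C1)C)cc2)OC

C13H18O

Heavy atoms from the SMILES: 13 C, 1 O.
Implicit hydrogens by atom environment:
  4 × C (aromatic): no H
  3 × C: 3 H each → 9
  3 × C: 2 H each → 6
  2 × C (aromatic): 1 H each → 2
  1 × C: 1 H
  1 × O: no H
  Total hydrogens = 18.
Molecular formula: C13H18O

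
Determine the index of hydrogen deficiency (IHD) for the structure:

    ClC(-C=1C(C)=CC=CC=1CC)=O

Molecular formula from the SMILES: C10H11ClO.
DoU = (2C + 2 + N − H − X)/2 = (2·10 + 2 + 0 − 11 − 1)/2 = 10/2 = 5.
(Structurally: 1 ring(s) + 4 π bond(s) = 5.)

5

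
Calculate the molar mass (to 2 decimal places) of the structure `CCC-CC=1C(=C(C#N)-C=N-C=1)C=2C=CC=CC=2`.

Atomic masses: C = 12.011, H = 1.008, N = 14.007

Molecular formula: C16H16N2.
M = 16×12.011 + 16×1.008 + 2×14.007 = 236.32 g/mol.

236.32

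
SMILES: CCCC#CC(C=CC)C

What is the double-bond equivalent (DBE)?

3

Molecular formula from the SMILES: C10H16.
DoU = (2C + 2 + N − H − X)/2 = (2·10 + 2 + 0 − 16 − 0)/2 = 6/2 = 3.
(Structurally: 0 ring(s) + 3 π bond(s) = 3.)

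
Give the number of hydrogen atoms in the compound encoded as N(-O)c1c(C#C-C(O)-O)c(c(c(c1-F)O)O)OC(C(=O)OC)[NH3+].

14

Hydrogens are implicit in SMILES; fill each atom to its normal valence:
  6 × C (aromatic): no H
  5 × O: 1 H each → 5
  3 × C: no H
  3 × O: no H
  2 × C: 1 H each → 2
  1 × C: 3 H
  1 × F: no H
  1 × N (charge +1): 3 H
  1 × N: 1 H
  Total hydrogens = 14.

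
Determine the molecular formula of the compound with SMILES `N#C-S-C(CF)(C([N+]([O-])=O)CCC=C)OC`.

C9H13FN2O3S

Heavy atoms from the SMILES: 9 C, 1 F, 2 N, 3 O, 1 S.
Implicit hydrogens by atom environment:
  4 × C: 2 H each → 8
  2 × C: 1 H each → 2
  2 × C: no H
  2 × O: no H
  1 × C: 3 H
  1 × F: no H
  1 × N (charge +1): no H
  1 × N: no H
  1 × O (charge -1): no H
  1 × S: no H
  Total hydrogens = 13.
Molecular formula: C9H13FN2O3S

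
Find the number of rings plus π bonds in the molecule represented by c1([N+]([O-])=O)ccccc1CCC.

Molecular formula from the SMILES: C9H11NO2.
DoU = (2C + 2 + N − H − X)/2 = (2·9 + 2 + 1 − 11 − 0)/2 = 10/2 = 5.
(Structurally: 1 ring(s) + 4 π bond(s) = 5.)

5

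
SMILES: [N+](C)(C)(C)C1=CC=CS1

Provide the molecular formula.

Heavy atoms from the SMILES: 7 C, 1 N, 1 S.
Implicit hydrogens by atom environment:
  3 × C: 3 H each → 9
  3 × C (aromatic): 1 H each → 3
  1 × C (aromatic): no H
  1 × N (charge +1): no H
  1 × S (aromatic): no H
  Total hydrogens = 12.
Net charge +1.
Molecular formula: C7H12NS+

C7H12NS+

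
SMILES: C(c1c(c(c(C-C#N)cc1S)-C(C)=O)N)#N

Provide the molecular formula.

C11H9N3OS

Heavy atoms from the SMILES: 11 C, 3 N, 1 O, 1 S.
Implicit hydrogens by atom environment:
  5 × C (aromatic): no H
  3 × C: no H
  2 × N: no H
  1 × C: 3 H
  1 × C: 2 H
  1 × C (aromatic): 1 H
  1 × N: 2 H
  1 × O: no H
  1 × S: 1 H
  Total hydrogens = 9.
Molecular formula: C11H9N3OS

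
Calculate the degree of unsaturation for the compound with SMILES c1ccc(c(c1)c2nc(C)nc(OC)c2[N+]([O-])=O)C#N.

Molecular formula from the SMILES: C13H10N4O3.
DoU = (2C + 2 + N − H − X)/2 = (2·13 + 2 + 4 − 10 − 0)/2 = 22/2 = 11.
(Structurally: 2 ring(s) + 9 π bond(s) = 11.)

11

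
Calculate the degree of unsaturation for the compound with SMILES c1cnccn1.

Molecular formula from the SMILES: C4H4N2.
DoU = (2C + 2 + N − H − X)/2 = (2·4 + 2 + 2 − 4 − 0)/2 = 8/2 = 4.
(Structurally: 1 ring(s) + 3 π bond(s) = 4.)

4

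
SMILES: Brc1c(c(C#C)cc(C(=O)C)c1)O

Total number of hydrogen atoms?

Hydrogens are implicit in SMILES; fill each atom to its normal valence:
  4 × C (aromatic): no H
  2 × C (aromatic): 1 H each → 2
  2 × C: no H
  1 × Br: no H
  1 × C: 3 H
  1 × C: 1 H
  1 × O: 1 H
  1 × O: no H
  Total hydrogens = 7.

7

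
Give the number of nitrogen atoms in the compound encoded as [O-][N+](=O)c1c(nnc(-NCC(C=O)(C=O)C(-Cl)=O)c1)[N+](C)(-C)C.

The symbol for nitrogen appears 5 times in the SMILES.

5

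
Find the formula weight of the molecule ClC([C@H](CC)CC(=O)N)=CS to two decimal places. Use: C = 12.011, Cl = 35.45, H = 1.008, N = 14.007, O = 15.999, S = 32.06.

Molecular formula: C7H12ClNOS.
M = 7×12.011 + 1×35.45 + 12×1.008 + 1×14.007 + 1×15.999 + 1×32.06 = 193.69 g/mol.

193.69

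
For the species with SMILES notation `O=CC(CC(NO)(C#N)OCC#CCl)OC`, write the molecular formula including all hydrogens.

Heavy atoms from the SMILES: 9 C, 1 Cl, 2 N, 4 O.
Implicit hydrogens by atom environment:
  4 × C: no H
  3 × O: no H
  2 × C: 2 H each → 4
  2 × C: 1 H each → 2
  1 × C: 3 H
  1 × Cl: no H
  1 × N: 1 H
  1 × N: no H
  1 × O: 1 H
  Total hydrogens = 11.
Molecular formula: C9H11ClN2O4

C9H11ClN2O4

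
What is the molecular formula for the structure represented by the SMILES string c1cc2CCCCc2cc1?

C10H12

Heavy atoms from the SMILES: 10 C.
Implicit hydrogens by atom environment:
  4 × C: 2 H each → 8
  4 × C (aromatic): 1 H each → 4
  2 × C (aromatic): no H
  Total hydrogens = 12.
Molecular formula: C10H12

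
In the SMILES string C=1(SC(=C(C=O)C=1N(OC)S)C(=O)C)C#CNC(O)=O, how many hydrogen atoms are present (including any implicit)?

Hydrogens are implicit in SMILES; fill each atom to its normal valence:
  4 × C (aromatic): no H
  4 × C: no H
  4 × O: no H
  2 × C: 3 H each → 6
  1 × C: 1 H
  1 × N: 1 H
  1 × N: no H
  1 × O: 1 H
  1 × S: 1 H
  1 × S (aromatic): no H
  Total hydrogens = 10.

10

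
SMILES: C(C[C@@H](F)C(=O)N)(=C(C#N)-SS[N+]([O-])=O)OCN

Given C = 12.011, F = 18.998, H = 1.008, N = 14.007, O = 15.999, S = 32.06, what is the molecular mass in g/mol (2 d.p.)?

Molecular formula: C7H9FN4O4S2.
M = 7×12.011 + 1×18.998 + 9×1.008 + 4×14.007 + 4×15.999 + 2×32.06 = 296.29 g/mol.

296.29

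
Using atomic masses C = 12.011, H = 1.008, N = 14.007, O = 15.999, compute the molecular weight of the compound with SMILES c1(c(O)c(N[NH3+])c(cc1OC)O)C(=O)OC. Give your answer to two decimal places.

229.21

Molecular formula: C9H13N2O5+.
M = 9×12.011 + 13×1.008 + 2×14.007 + 5×15.999 = 229.21 g/mol.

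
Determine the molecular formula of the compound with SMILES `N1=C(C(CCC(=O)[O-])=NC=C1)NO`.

C7H8N3O3-

Heavy atoms from the SMILES: 7 C, 3 N, 3 O.
Implicit hydrogens by atom environment:
  2 × C: 2 H each → 4
  2 × C (aromatic): 1 H each → 2
  2 × C (aromatic): no H
  2 × N (aromatic): no H
  1 × C: no H
  1 × N: 1 H
  1 × O: 1 H
  1 × O: no H
  1 × O (charge -1): no H
  Total hydrogens = 8.
Net charge -1.
Molecular formula: C7H8N3O3-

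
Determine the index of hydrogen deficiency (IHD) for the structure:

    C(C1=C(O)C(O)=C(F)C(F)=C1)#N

Molecular formula from the SMILES: C7H3F2NO2.
DoU = (2C + 2 + N − H − X)/2 = (2·7 + 2 + 1 − 3 − 2)/2 = 12/2 = 6.
(Structurally: 1 ring(s) + 5 π bond(s) = 6.)

6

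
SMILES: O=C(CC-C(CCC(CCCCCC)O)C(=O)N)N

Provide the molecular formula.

C14H28N2O3

Heavy atoms from the SMILES: 14 C, 2 N, 3 O.
Implicit hydrogens by atom environment:
  9 × C: 2 H each → 18
  2 × C: 1 H each → 2
  2 × C: no H
  2 × N: 2 H each → 4
  2 × O: no H
  1 × C: 3 H
  1 × O: 1 H
  Total hydrogens = 28.
Molecular formula: C14H28N2O3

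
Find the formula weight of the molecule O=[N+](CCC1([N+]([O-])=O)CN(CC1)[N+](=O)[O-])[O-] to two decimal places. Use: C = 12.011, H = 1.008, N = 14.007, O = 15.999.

Molecular formula: C6H10N4O6.
M = 6×12.011 + 10×1.008 + 4×14.007 + 6×15.999 = 234.17 g/mol.

234.17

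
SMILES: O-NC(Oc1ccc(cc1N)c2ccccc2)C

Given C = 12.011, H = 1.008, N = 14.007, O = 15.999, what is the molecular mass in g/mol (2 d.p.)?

Molecular formula: C14H16N2O2.
M = 14×12.011 + 16×1.008 + 2×14.007 + 2×15.999 = 244.29 g/mol.

244.29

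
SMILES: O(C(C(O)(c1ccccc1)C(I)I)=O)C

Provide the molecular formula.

Heavy atoms from the SMILES: 10 C, 2 I, 3 O.
Implicit hydrogens by atom environment:
  5 × C (aromatic): 1 H each → 5
  2 × C: no H
  2 × I: no H
  2 × O: no H
  1 × C: 3 H
  1 × C: 1 H
  1 × C (aromatic): no H
  1 × O: 1 H
  Total hydrogens = 10.
Molecular formula: C10H10I2O3

C10H10I2O3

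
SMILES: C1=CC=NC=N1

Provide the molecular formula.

C4H4N2

Heavy atoms from the SMILES: 4 C, 2 N.
Implicit hydrogens by atom environment:
  4 × C (aromatic): 1 H each → 4
  2 × N (aromatic): no H
  Total hydrogens = 4.
Molecular formula: C4H4N2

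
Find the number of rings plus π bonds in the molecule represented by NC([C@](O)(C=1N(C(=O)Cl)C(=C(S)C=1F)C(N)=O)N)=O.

6

Molecular formula from the SMILES: C8H8ClFN4O4S.
DoU = (2C + 2 + N − H − X)/2 = (2·8 + 2 + 4 − 8 − 2)/2 = 12/2 = 6.
(Structurally: 1 ring(s) + 5 π bond(s) = 6.)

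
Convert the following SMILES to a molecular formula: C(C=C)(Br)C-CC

Heavy atoms from the SMILES: 1 Br, 6 C.
Implicit hydrogens by atom environment:
  3 × C: 2 H each → 6
  2 × C: 1 H each → 2
  1 × Br: no H
  1 × C: 3 H
  Total hydrogens = 11.
Molecular formula: C6H11Br

C6H11Br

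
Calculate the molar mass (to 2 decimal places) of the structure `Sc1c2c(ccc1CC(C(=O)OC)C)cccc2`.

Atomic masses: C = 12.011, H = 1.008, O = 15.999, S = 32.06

260.35

Molecular formula: C15H16O2S.
M = 15×12.011 + 16×1.008 + 2×15.999 + 1×32.06 = 260.35 g/mol.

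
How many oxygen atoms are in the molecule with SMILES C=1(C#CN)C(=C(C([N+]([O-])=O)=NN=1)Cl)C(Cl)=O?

3

The symbol for oxygen appears 3 times in the SMILES.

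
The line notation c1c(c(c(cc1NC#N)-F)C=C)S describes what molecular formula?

Heavy atoms from the SMILES: 9 C, 1 F, 2 N, 1 S.
Implicit hydrogens by atom environment:
  4 × C (aromatic): no H
  2 × C (aromatic): 1 H each → 2
  1 × C: 2 H
  1 × C: 1 H
  1 × C: no H
  1 × F: no H
  1 × N: 1 H
  1 × N: no H
  1 × S: 1 H
  Total hydrogens = 7.
Molecular formula: C9H7FN2S

C9H7FN2S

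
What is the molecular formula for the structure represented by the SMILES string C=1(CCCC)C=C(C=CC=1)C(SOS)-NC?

Heavy atoms from the SMILES: 12 C, 1 N, 1 O, 2 S.
Implicit hydrogens by atom environment:
  4 × C (aromatic): 1 H each → 4
  3 × C: 2 H each → 6
  2 × C: 3 H each → 6
  2 × C (aromatic): no H
  1 × C: 1 H
  1 × N: 1 H
  1 × O: no H
  1 × S: 1 H
  1 × S: no H
  Total hydrogens = 19.
Molecular formula: C12H19NOS2

C12H19NOS2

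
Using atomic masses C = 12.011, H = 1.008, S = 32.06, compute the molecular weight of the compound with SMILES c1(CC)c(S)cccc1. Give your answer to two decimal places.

138.23

Molecular formula: C8H10S.
M = 8×12.011 + 10×1.008 + 1×32.06 = 138.23 g/mol.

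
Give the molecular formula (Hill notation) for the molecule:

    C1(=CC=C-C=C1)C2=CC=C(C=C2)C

C13H12

Heavy atoms from the SMILES: 13 C.
Implicit hydrogens by atom environment:
  9 × C (aromatic): 1 H each → 9
  3 × C (aromatic): no H
  1 × C: 3 H
  Total hydrogens = 12.
Molecular formula: C13H12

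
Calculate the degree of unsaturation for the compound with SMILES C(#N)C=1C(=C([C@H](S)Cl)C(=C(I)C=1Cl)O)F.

6

Molecular formula from the SMILES: C8H3Cl2FINOS.
DoU = (2C + 2 + N − H − X)/2 = (2·8 + 2 + 1 − 3 − 4)/2 = 12/2 = 6.
(Structurally: 1 ring(s) + 5 π bond(s) = 6.)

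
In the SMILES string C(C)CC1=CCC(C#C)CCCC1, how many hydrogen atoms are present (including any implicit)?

20

Hydrogens are implicit in SMILES; fill each atom to its normal valence:
  7 × C: 2 H each → 14
  3 × C: 1 H each → 3
  2 × C: no H
  1 × C: 3 H
  Total hydrogens = 20.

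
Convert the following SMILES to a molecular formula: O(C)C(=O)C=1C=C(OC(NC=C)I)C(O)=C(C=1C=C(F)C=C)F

C15H14F2INO4

Heavy atoms from the SMILES: 15 C, 2 F, 1 I, 1 N, 4 O.
Implicit hydrogens by atom environment:
  5 × C (aromatic): no H
  4 × C: 1 H each → 4
  3 × O: no H
  2 × C: 2 H each → 4
  2 × C: no H
  2 × F: no H
  1 × C: 3 H
  1 × C (aromatic): 1 H
  1 × I: no H
  1 × N: 1 H
  1 × O: 1 H
  Total hydrogens = 14.
Molecular formula: C15H14F2INO4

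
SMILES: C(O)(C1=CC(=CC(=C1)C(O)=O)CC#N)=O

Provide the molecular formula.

Heavy atoms from the SMILES: 10 C, 1 N, 4 O.
Implicit hydrogens by atom environment:
  3 × C (aromatic): 1 H each → 3
  3 × C (aromatic): no H
  3 × C: no H
  2 × O: 1 H each → 2
  2 × O: no H
  1 × C: 2 H
  1 × N: no H
  Total hydrogens = 7.
Molecular formula: C10H7NO4

C10H7NO4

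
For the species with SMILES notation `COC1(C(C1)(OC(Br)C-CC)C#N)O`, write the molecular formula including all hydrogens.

Heavy atoms from the SMILES: 1 Br, 9 C, 1 N, 3 O.
Implicit hydrogens by atom environment:
  3 × C: 2 H each → 6
  3 × C: no H
  2 × C: 3 H each → 6
  2 × O: no H
  1 × Br: no H
  1 × C: 1 H
  1 × N: no H
  1 × O: 1 H
  Total hydrogens = 14.
Molecular formula: C9H14BrNO3

C9H14BrNO3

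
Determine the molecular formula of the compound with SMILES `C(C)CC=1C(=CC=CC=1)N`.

Heavy atoms from the SMILES: 9 C, 1 N.
Implicit hydrogens by atom environment:
  4 × C (aromatic): 1 H each → 4
  2 × C: 2 H each → 4
  2 × C (aromatic): no H
  1 × C: 3 H
  1 × N: 2 H
  Total hydrogens = 13.
Molecular formula: C9H13N

C9H13N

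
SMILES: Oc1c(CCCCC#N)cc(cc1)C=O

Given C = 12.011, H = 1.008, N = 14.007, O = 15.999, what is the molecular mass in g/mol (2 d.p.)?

Molecular formula: C12H13NO2.
M = 12×12.011 + 13×1.008 + 1×14.007 + 2×15.999 = 203.24 g/mol.

203.24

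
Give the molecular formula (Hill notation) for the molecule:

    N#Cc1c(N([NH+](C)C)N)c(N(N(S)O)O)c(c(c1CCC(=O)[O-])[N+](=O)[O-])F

C12H16FN7O6S

Heavy atoms from the SMILES: 12 C, 1 F, 7 N, 6 O, 1 S.
Implicit hydrogens by atom environment:
  6 × C (aromatic): no H
  4 × N: no H
  2 × C: 3 H each → 6
  2 × C: 2 H each → 4
  2 × C: no H
  2 × O: 1 H each → 2
  2 × O: no H
  2 × O (charge -1): no H
  1 × F: no H
  1 × N: 2 H
  1 × N (charge +1): 1 H
  1 × N (charge +1): no H
  1 × S: 1 H
  Total hydrogens = 16.
Molecular formula: C12H16FN7O6S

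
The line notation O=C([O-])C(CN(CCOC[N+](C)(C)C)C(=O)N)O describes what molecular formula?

C10H21N3O5

Heavy atoms from the SMILES: 10 C, 3 N, 5 O.
Implicit hydrogens by atom environment:
  4 × C: 2 H each → 8
  3 × C: 3 H each → 9
  3 × O: no H
  2 × C: no H
  1 × C: 1 H
  1 × N: 2 H
  1 × N: no H
  1 × N (charge +1): no H
  1 × O: 1 H
  1 × O (charge -1): no H
  Total hydrogens = 21.
Molecular formula: C10H21N3O5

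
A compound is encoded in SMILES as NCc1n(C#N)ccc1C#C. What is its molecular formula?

Heavy atoms from the SMILES: 8 C, 3 N.
Implicit hydrogens by atom environment:
  2 × C (aromatic): 1 H each → 2
  2 × C (aromatic): no H
  2 × C: no H
  1 × C: 2 H
  1 × C: 1 H
  1 × N: 2 H
  1 × N (aromatic): no H
  1 × N: no H
  Total hydrogens = 7.
Molecular formula: C8H7N3

C8H7N3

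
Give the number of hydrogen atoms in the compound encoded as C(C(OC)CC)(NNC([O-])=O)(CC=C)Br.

Hydrogens are implicit in SMILES; fill each atom to its normal valence:
  3 × C: 2 H each → 6
  2 × C: 3 H each → 6
  2 × C: 1 H each → 2
  2 × C: no H
  2 × N: 1 H each → 2
  2 × O: no H
  1 × Br: no H
  1 × O (charge -1): no H
  Total hydrogens = 16.

16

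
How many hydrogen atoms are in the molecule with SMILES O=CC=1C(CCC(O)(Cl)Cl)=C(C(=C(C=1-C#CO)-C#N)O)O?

9

Hydrogens are implicit in SMILES; fill each atom to its normal valence:
  6 × C (aromatic): no H
  4 × C: no H
  4 × O: 1 H each → 4
  2 × C: 2 H each → 4
  2 × Cl: no H
  1 × C: 1 H
  1 × N: no H
  1 × O: no H
  Total hydrogens = 9.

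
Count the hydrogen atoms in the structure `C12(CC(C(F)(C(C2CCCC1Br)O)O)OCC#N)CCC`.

23

Hydrogens are implicit in SMILES; fill each atom to its normal valence:
  7 × C: 2 H each → 14
  4 × C: 1 H each → 4
  3 × C: no H
  2 × O: 1 H each → 2
  1 × Br: no H
  1 × C: 3 H
  1 × F: no H
  1 × N: no H
  1 × O: no H
  Total hydrogens = 23.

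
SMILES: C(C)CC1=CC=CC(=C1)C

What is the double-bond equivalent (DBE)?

Molecular formula from the SMILES: C10H14.
DoU = (2C + 2 + N − H − X)/2 = (2·10 + 2 + 0 − 14 − 0)/2 = 8/2 = 4.
(Structurally: 1 ring(s) + 3 π bond(s) = 4.)

4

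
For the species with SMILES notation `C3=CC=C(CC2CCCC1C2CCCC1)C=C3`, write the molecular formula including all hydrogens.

C17H24

Heavy atoms from the SMILES: 17 C.
Implicit hydrogens by atom environment:
  8 × C: 2 H each → 16
  5 × C (aromatic): 1 H each → 5
  3 × C: 1 H each → 3
  1 × C (aromatic): no H
  Total hydrogens = 24.
Molecular formula: C17H24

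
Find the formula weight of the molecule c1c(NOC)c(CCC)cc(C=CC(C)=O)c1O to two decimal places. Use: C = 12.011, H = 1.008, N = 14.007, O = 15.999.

Molecular formula: C14H19NO3.
M = 14×12.011 + 19×1.008 + 1×14.007 + 3×15.999 = 249.31 g/mol.

249.31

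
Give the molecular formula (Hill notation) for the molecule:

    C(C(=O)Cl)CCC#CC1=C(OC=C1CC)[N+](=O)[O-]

Heavy atoms from the SMILES: 12 C, 1 Cl, 1 N, 4 O.
Implicit hydrogens by atom environment:
  4 × C: 2 H each → 8
  3 × C (aromatic): no H
  3 × C: no H
  2 × O: no H
  1 × C: 3 H
  1 × C (aromatic): 1 H
  1 × Cl: no H
  1 × N (charge +1): no H
  1 × O (aromatic): no H
  1 × O (charge -1): no H
  Total hydrogens = 12.
Molecular formula: C12H12ClNO4

C12H12ClNO4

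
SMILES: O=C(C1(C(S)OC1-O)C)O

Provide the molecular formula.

C5H8O4S

Heavy atoms from the SMILES: 5 C, 4 O, 1 S.
Implicit hydrogens by atom environment:
  2 × C: 1 H each → 2
  2 × C: no H
  2 × O: 1 H each → 2
  2 × O: no H
  1 × C: 3 H
  1 × S: 1 H
  Total hydrogens = 8.
Molecular formula: C5H8O4S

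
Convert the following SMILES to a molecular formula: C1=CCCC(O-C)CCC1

Heavy atoms from the SMILES: 9 C, 1 O.
Implicit hydrogens by atom environment:
  5 × C: 2 H each → 10
  3 × C: 1 H each → 3
  1 × C: 3 H
  1 × O: no H
  Total hydrogens = 16.
Molecular formula: C9H16O

C9H16O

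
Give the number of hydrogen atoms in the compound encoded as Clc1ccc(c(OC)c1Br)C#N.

Hydrogens are implicit in SMILES; fill each atom to its normal valence:
  4 × C (aromatic): no H
  2 × C (aromatic): 1 H each → 2
  1 × Br: no H
  1 × C: 3 H
  1 × C: no H
  1 × Cl: no H
  1 × N: no H
  1 × O: no H
  Total hydrogens = 5.

5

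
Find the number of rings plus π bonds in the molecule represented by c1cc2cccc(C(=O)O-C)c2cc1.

8

Molecular formula from the SMILES: C12H10O2.
DoU = (2C + 2 + N − H − X)/2 = (2·12 + 2 + 0 − 10 − 0)/2 = 16/2 = 8.
(Structurally: 2 ring(s) + 6 π bond(s) = 8.)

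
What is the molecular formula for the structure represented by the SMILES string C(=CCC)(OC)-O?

Heavy atoms from the SMILES: 5 C, 2 O.
Implicit hydrogens by atom environment:
  2 × C: 3 H each → 6
  1 × C: 2 H
  1 × C: 1 H
  1 × C: no H
  1 × O: 1 H
  1 × O: no H
  Total hydrogens = 10.
Molecular formula: C5H10O2

C5H10O2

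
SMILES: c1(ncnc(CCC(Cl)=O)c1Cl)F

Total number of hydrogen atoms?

5

Hydrogens are implicit in SMILES; fill each atom to its normal valence:
  3 × C (aromatic): no H
  2 × C: 2 H each → 4
  2 × Cl: no H
  2 × N (aromatic): no H
  1 × C (aromatic): 1 H
  1 × C: no H
  1 × F: no H
  1 × O: no H
  Total hydrogens = 5.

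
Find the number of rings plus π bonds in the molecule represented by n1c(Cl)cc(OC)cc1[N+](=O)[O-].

5

Molecular formula from the SMILES: C6H5ClN2O3.
DoU = (2C + 2 + N − H − X)/2 = (2·6 + 2 + 2 − 5 − 1)/2 = 10/2 = 5.
(Structurally: 1 ring(s) + 4 π bond(s) = 5.)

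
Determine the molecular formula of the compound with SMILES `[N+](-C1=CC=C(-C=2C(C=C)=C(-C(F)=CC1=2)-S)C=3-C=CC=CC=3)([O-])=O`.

Heavy atoms from the SMILES: 18 C, 1 F, 1 N, 2 O, 1 S.
Implicit hydrogens by atom environment:
  8 × C (aromatic): 1 H each → 8
  8 × C (aromatic): no H
  1 × C: 2 H
  1 × C: 1 H
  1 × F: no H
  1 × N (charge +1): no H
  1 × O: no H
  1 × O (charge -1): no H
  1 × S: 1 H
  Total hydrogens = 12.
Molecular formula: C18H12FNO2S

C18H12FNO2S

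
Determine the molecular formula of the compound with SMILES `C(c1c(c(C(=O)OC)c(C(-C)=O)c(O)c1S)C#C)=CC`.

C15H14O4S

Heavy atoms from the SMILES: 15 C, 4 O, 1 S.
Implicit hydrogens by atom environment:
  6 × C (aromatic): no H
  3 × C: 3 H each → 9
  3 × C: 1 H each → 3
  3 × C: no H
  3 × O: no H
  1 × O: 1 H
  1 × S: 1 H
  Total hydrogens = 14.
Molecular formula: C15H14O4S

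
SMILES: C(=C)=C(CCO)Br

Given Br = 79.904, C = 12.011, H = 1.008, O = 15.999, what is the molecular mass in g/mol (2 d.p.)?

Molecular formula: C5H7BrO.
M = 1×79.904 + 5×12.011 + 7×1.008 + 1×15.999 = 163.01 g/mol.

163.01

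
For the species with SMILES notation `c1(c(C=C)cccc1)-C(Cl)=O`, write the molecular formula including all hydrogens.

C9H7ClO

Heavy atoms from the SMILES: 9 C, 1 Cl, 1 O.
Implicit hydrogens by atom environment:
  4 × C (aromatic): 1 H each → 4
  2 × C (aromatic): no H
  1 × C: 2 H
  1 × C: 1 H
  1 × C: no H
  1 × Cl: no H
  1 × O: no H
  Total hydrogens = 7.
Molecular formula: C9H7ClO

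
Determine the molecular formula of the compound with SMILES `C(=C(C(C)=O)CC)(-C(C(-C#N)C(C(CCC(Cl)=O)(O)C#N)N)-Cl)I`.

Heavy atoms from the SMILES: 15 C, 2 Cl, 1 I, 3 N, 3 O.
Implicit hydrogens by atom environment:
  7 × C: no H
  3 × C: 2 H each → 6
  3 × C: 1 H each → 3
  2 × C: 3 H each → 6
  2 × Cl: no H
  2 × N: no H
  2 × O: no H
  1 × I: no H
  1 × N: 2 H
  1 × O: 1 H
  Total hydrogens = 18.
Molecular formula: C15H18Cl2IN3O3

C15H18Cl2IN3O3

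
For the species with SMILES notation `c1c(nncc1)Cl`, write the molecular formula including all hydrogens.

Heavy atoms from the SMILES: 4 C, 1 Cl, 2 N.
Implicit hydrogens by atom environment:
  3 × C (aromatic): 1 H each → 3
  2 × N (aromatic): no H
  1 × C (aromatic): no H
  1 × Cl: no H
  Total hydrogens = 3.
Molecular formula: C4H3ClN2

C4H3ClN2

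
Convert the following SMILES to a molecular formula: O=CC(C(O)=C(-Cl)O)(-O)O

Heavy atoms from the SMILES: 4 C, 1 Cl, 5 O.
Implicit hydrogens by atom environment:
  4 × O: 1 H each → 4
  3 × C: no H
  1 × C: 1 H
  1 × Cl: no H
  1 × O: no H
  Total hydrogens = 5.
Molecular formula: C4H5ClO5

C4H5ClO5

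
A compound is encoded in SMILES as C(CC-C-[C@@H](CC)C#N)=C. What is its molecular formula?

Heavy atoms from the SMILES: 9 C, 1 N.
Implicit hydrogens by atom environment:
  5 × C: 2 H each → 10
  2 × C: 1 H each → 2
  1 × C: 3 H
  1 × C: no H
  1 × N: no H
  Total hydrogens = 15.
Molecular formula: C9H15N

C9H15N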